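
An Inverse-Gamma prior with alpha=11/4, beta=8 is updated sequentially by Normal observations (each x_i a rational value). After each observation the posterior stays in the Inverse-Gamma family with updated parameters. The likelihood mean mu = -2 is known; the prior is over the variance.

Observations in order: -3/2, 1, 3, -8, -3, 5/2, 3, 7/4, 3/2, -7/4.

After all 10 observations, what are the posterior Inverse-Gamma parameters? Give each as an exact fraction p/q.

alpha=31/4, beta=1271/16

obs 1: x=-3/2 → posterior Inverse-Gamma(13/4, 65/8)
obs 2: x=1 → posterior Inverse-Gamma(15/4, 101/8)
obs 3: x=3 → posterior Inverse-Gamma(17/4, 201/8)
obs 4: x=-8 → posterior Inverse-Gamma(19/4, 345/8)
obs 5: x=-3 → posterior Inverse-Gamma(21/4, 349/8)
obs 6: x=5/2 → posterior Inverse-Gamma(23/4, 215/4)
obs 7: x=3 → posterior Inverse-Gamma(25/4, 265/4)
obs 8: x=7/4 → posterior Inverse-Gamma(27/4, 2345/32)
obs 9: x=3/2 → posterior Inverse-Gamma(29/4, 2541/32)
obs 10: x=-7/4 → posterior Inverse-Gamma(31/4, 1271/16)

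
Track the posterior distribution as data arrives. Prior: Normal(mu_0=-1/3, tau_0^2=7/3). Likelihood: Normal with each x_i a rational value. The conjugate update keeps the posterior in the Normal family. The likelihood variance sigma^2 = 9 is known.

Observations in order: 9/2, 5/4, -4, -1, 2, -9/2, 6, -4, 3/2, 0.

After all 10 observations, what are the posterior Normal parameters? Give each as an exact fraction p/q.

obs 1: x=9/2 → posterior Normal(45/68, 63/34)
obs 2: x=5/4 → posterior Normal(125/164, 63/41)
obs 3: x=-4 → posterior Normal(13/192, 21/16)
obs 4: x=-1 → posterior Normal(-3/44, 63/55)
obs 5: x=2 → posterior Normal(41/248, 63/62)
obs 6: x=-9/2 → posterior Normal(-85/276, 21/23)
obs 7: x=6 → posterior Normal(83/304, 63/76)
obs 8: x=-4 → posterior Normal(-29/332, 63/83)
obs 9: x=3/2 → posterior Normal(13/360, 7/10)
obs 10: x=0 → posterior Normal(13/388, 63/97)

mu_0=13/388, tau_0^2=63/97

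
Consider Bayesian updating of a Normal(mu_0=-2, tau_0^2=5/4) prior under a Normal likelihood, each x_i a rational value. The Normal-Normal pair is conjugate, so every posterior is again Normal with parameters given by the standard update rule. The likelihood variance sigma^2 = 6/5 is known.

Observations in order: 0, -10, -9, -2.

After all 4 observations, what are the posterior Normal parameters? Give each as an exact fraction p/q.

mu_0=-573/124, tau_0^2=15/62

obs 1: x=0 → posterior Normal(-48/49, 30/49)
obs 2: x=-10 → posterior Normal(-149/37, 15/37)
obs 3: x=-9 → posterior Normal(-523/99, 10/33)
obs 4: x=-2 → posterior Normal(-573/124, 15/62)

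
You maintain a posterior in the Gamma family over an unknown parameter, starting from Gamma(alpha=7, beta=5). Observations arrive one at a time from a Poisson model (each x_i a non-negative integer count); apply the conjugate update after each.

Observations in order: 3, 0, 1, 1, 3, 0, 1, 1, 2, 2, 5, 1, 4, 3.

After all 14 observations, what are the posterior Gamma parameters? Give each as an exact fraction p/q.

obs 1: x=3 → posterior Gamma(10, 6)
obs 2: x=0 → posterior Gamma(10, 7)
obs 3: x=1 → posterior Gamma(11, 8)
obs 4: x=1 → posterior Gamma(12, 9)
obs 5: x=3 → posterior Gamma(15, 10)
obs 6: x=0 → posterior Gamma(15, 11)
obs 7: x=1 → posterior Gamma(16, 12)
obs 8: x=1 → posterior Gamma(17, 13)
obs 9: x=2 → posterior Gamma(19, 14)
obs 10: x=2 → posterior Gamma(21, 15)
obs 11: x=5 → posterior Gamma(26, 16)
obs 12: x=1 → posterior Gamma(27, 17)
obs 13: x=4 → posterior Gamma(31, 18)
obs 14: x=3 → posterior Gamma(34, 19)

alpha=34, beta=19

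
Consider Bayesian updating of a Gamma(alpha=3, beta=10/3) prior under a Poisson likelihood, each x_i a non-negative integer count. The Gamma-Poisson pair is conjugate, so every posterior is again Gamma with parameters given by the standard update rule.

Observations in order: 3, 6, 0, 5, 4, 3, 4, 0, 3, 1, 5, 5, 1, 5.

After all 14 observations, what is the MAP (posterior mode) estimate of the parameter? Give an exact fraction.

obs 1: x=3 → posterior Gamma(6, 13/3)
obs 2: x=6 → posterior Gamma(12, 16/3)
obs 3: x=0 → posterior Gamma(12, 19/3)
obs 4: x=5 → posterior Gamma(17, 22/3)
obs 5: x=4 → posterior Gamma(21, 25/3)
obs 6: x=3 → posterior Gamma(24, 28/3)
obs 7: x=4 → posterior Gamma(28, 31/3)
obs 8: x=0 → posterior Gamma(28, 34/3)
obs 9: x=3 → posterior Gamma(31, 37/3)
obs 10: x=1 → posterior Gamma(32, 40/3)
obs 11: x=5 → posterior Gamma(37, 43/3)
obs 12: x=5 → posterior Gamma(42, 46/3)
obs 13: x=1 → posterior Gamma(43, 49/3)
obs 14: x=5 → posterior Gamma(48, 52/3)

141/52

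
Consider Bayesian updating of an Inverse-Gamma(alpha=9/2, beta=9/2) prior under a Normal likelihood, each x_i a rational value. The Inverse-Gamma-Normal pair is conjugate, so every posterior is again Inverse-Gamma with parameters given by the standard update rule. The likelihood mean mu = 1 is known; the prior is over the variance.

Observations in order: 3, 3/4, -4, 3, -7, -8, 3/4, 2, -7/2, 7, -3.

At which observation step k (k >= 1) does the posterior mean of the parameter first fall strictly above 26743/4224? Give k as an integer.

obs 1: x=3 → posterior Inverse-Gamma(5, 13/2)
obs 2: x=3/4 → posterior Inverse-Gamma(11/2, 209/32)
obs 3: x=-4 → posterior Inverse-Gamma(6, 609/32)
obs 4: x=3 → posterior Inverse-Gamma(13/2, 673/32)
obs 5: x=-7 → posterior Inverse-Gamma(7, 1697/32)
obs 6: x=-8 → posterior Inverse-Gamma(15/2, 2993/32)
obs 7: x=3/4 → posterior Inverse-Gamma(8, 1497/16)
obs 8: x=2 → posterior Inverse-Gamma(17/2, 1505/16)
obs 9: x=-7/2 → posterior Inverse-Gamma(9, 1667/16)
obs 10: x=7 → posterior Inverse-Gamma(19/2, 1955/16)
obs 11: x=-3 → posterior Inverse-Gamma(10, 2083/16)

k = 5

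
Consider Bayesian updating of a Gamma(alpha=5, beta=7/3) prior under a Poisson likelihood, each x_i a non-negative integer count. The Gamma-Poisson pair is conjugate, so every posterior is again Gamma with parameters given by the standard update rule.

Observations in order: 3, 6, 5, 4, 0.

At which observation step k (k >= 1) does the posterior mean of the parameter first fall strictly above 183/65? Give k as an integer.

obs 1: x=3 → posterior Gamma(8, 10/3)
obs 2: x=6 → posterior Gamma(14, 13/3)
obs 3: x=5 → posterior Gamma(19, 16/3)
obs 4: x=4 → posterior Gamma(23, 19/3)
obs 5: x=0 → posterior Gamma(23, 22/3)

k = 2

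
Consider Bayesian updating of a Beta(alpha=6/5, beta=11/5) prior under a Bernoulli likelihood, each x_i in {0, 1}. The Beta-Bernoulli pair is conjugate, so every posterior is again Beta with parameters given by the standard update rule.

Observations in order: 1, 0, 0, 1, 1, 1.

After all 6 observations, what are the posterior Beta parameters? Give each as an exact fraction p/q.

obs 1: x=1 → posterior Beta(11/5, 11/5)
obs 2: x=0 → posterior Beta(11/5, 16/5)
obs 3: x=0 → posterior Beta(11/5, 21/5)
obs 4: x=1 → posterior Beta(16/5, 21/5)
obs 5: x=1 → posterior Beta(21/5, 21/5)
obs 6: x=1 → posterior Beta(26/5, 21/5)

alpha=26/5, beta=21/5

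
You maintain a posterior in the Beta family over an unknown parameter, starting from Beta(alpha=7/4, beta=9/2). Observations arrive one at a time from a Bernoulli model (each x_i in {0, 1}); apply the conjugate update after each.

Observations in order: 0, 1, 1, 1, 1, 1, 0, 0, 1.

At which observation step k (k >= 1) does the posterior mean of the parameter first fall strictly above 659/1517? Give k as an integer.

k = 4

obs 1: x=0 → posterior Beta(7/4, 11/2)
obs 2: x=1 → posterior Beta(11/4, 11/2)
obs 3: x=1 → posterior Beta(15/4, 11/2)
obs 4: x=1 → posterior Beta(19/4, 11/2)
obs 5: x=1 → posterior Beta(23/4, 11/2)
obs 6: x=1 → posterior Beta(27/4, 11/2)
obs 7: x=0 → posterior Beta(27/4, 13/2)
obs 8: x=0 → posterior Beta(27/4, 15/2)
obs 9: x=1 → posterior Beta(31/4, 15/2)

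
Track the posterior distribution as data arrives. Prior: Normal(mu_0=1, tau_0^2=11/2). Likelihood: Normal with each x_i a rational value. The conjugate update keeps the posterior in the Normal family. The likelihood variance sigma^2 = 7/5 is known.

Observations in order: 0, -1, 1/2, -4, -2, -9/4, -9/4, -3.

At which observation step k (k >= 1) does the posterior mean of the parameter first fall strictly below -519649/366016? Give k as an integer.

obs 1: x=0 → posterior Normal(14/69, 77/69)
obs 2: x=-1 → posterior Normal(-41/124, 77/124)
obs 3: x=1/2 → posterior Normal(-27/358, 77/179)
obs 4: x=-4 → posterior Normal(-467/468, 77/234)
obs 5: x=-2 → posterior Normal(-687/578, 77/289)
obs 6: x=-9/4 → posterior Normal(-1869/1376, 77/344)
obs 7: x=-9/4 → posterior Normal(-197/133, 11/57)
obs 8: x=-3 → posterior Normal(-378/227, 77/454)

k = 7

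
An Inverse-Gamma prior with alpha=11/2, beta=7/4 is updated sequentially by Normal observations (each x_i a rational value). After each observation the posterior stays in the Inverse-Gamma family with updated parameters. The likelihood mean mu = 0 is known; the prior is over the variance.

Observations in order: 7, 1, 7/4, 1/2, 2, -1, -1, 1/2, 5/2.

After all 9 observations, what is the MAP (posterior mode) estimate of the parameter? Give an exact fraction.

1109/352

obs 1: x=7 → posterior Inverse-Gamma(6, 105/4)
obs 2: x=1 → posterior Inverse-Gamma(13/2, 107/4)
obs 3: x=7/4 → posterior Inverse-Gamma(7, 905/32)
obs 4: x=1/2 → posterior Inverse-Gamma(15/2, 909/32)
obs 5: x=2 → posterior Inverse-Gamma(8, 973/32)
obs 6: x=-1 → posterior Inverse-Gamma(17/2, 989/32)
obs 7: x=-1 → posterior Inverse-Gamma(9, 1005/32)
obs 8: x=1/2 → posterior Inverse-Gamma(19/2, 1009/32)
obs 9: x=5/2 → posterior Inverse-Gamma(10, 1109/32)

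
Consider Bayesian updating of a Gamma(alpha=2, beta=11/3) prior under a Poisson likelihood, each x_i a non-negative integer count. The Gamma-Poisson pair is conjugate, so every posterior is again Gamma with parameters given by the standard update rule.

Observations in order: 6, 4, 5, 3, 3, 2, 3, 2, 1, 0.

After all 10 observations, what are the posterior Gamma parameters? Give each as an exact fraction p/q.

obs 1: x=6 → posterior Gamma(8, 14/3)
obs 2: x=4 → posterior Gamma(12, 17/3)
obs 3: x=5 → posterior Gamma(17, 20/3)
obs 4: x=3 → posterior Gamma(20, 23/3)
obs 5: x=3 → posterior Gamma(23, 26/3)
obs 6: x=2 → posterior Gamma(25, 29/3)
obs 7: x=3 → posterior Gamma(28, 32/3)
obs 8: x=2 → posterior Gamma(30, 35/3)
obs 9: x=1 → posterior Gamma(31, 38/3)
obs 10: x=0 → posterior Gamma(31, 41/3)

alpha=31, beta=41/3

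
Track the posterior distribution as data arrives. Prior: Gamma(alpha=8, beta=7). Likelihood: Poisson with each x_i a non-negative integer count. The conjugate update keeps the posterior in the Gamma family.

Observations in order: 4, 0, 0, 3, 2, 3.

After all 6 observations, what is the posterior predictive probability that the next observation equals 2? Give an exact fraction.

obs 1: x=4 → posterior Gamma(12, 8)
obs 2: x=0 → posterior Gamma(12, 9)
obs 3: x=0 → posterior Gamma(12, 10)
obs 4: x=3 → posterior Gamma(15, 11)
obs 5: x=2 → posterior Gamma(17, 12)
obs 6: x=3 → posterior Gamma(20, 13)

285074456623211991582015/1171355575953987221848064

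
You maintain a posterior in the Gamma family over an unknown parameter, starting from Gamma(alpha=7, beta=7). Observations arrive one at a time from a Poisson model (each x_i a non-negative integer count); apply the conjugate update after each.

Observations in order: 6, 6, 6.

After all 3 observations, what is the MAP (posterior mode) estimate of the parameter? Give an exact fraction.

12/5

obs 1: x=6 → posterior Gamma(13, 8)
obs 2: x=6 → posterior Gamma(19, 9)
obs 3: x=6 → posterior Gamma(25, 10)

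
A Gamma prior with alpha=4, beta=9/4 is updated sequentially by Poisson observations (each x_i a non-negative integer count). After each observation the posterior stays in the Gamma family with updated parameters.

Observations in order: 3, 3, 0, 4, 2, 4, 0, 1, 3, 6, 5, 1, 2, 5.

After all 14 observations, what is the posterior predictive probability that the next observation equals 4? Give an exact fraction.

obs 1: x=3 → posterior Gamma(7, 13/4)
obs 2: x=3 → posterior Gamma(10, 17/4)
obs 3: x=0 → posterior Gamma(10, 21/4)
obs 4: x=4 → posterior Gamma(14, 25/4)
obs 5: x=2 → posterior Gamma(16, 29/4)
obs 6: x=4 → posterior Gamma(20, 33/4)
obs 7: x=0 → posterior Gamma(20, 37/4)
obs 8: x=1 → posterior Gamma(21, 41/4)
obs 9: x=3 → posterior Gamma(24, 45/4)
obs 10: x=6 → posterior Gamma(30, 49/4)
obs 11: x=5 → posterior Gamma(35, 53/4)
obs 12: x=1 → posterior Gamma(36, 57/4)
obs 13: x=2 → posterior Gamma(38, 61/4)
obs 14: x=5 → posterior Gamma(43, 65/4)

546192139889363130369603615760869441463554552937830158043652772903442382812500000000/3864187345264002326538975196106895186274298713016884217946039928843712014224253378281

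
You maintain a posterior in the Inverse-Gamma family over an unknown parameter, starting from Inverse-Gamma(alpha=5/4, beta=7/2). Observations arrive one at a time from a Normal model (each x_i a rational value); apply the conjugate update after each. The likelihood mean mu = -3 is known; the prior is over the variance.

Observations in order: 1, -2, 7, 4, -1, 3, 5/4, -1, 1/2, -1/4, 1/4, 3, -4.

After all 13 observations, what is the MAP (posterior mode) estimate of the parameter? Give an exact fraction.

4839/280

obs 1: x=1 → posterior Inverse-Gamma(7/4, 23/2)
obs 2: x=-2 → posterior Inverse-Gamma(9/4, 12)
obs 3: x=7 → posterior Inverse-Gamma(11/4, 62)
obs 4: x=4 → posterior Inverse-Gamma(13/4, 173/2)
obs 5: x=-1 → posterior Inverse-Gamma(15/4, 177/2)
obs 6: x=3 → posterior Inverse-Gamma(17/4, 213/2)
obs 7: x=5/4 → posterior Inverse-Gamma(19/4, 3697/32)
obs 8: x=-1 → posterior Inverse-Gamma(21/4, 3761/32)
obs 9: x=1/2 → posterior Inverse-Gamma(23/4, 3957/32)
obs 10: x=-1/4 → posterior Inverse-Gamma(25/4, 2039/16)
obs 11: x=1/4 → posterior Inverse-Gamma(27/4, 4247/32)
obs 12: x=3 → posterior Inverse-Gamma(29/4, 4823/32)
obs 13: x=-4 → posterior Inverse-Gamma(31/4, 4839/32)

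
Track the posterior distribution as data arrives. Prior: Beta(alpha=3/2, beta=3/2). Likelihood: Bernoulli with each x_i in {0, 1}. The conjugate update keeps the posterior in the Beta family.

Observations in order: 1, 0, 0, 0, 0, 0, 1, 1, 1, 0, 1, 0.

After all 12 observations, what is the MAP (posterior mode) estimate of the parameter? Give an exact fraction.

obs 1: x=1 → posterior Beta(5/2, 3/2)
obs 2: x=0 → posterior Beta(5/2, 5/2)
obs 3: x=0 → posterior Beta(5/2, 7/2)
obs 4: x=0 → posterior Beta(5/2, 9/2)
obs 5: x=0 → posterior Beta(5/2, 11/2)
obs 6: x=0 → posterior Beta(5/2, 13/2)
obs 7: x=1 → posterior Beta(7/2, 13/2)
obs 8: x=1 → posterior Beta(9/2, 13/2)
obs 9: x=1 → posterior Beta(11/2, 13/2)
obs 10: x=0 → posterior Beta(11/2, 15/2)
obs 11: x=1 → posterior Beta(13/2, 15/2)
obs 12: x=0 → posterior Beta(13/2, 17/2)

11/26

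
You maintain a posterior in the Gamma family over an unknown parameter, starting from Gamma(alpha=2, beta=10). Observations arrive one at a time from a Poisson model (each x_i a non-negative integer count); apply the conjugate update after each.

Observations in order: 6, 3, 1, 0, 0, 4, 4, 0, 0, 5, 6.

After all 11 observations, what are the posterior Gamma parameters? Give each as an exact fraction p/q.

alpha=31, beta=21

obs 1: x=6 → posterior Gamma(8, 11)
obs 2: x=3 → posterior Gamma(11, 12)
obs 3: x=1 → posterior Gamma(12, 13)
obs 4: x=0 → posterior Gamma(12, 14)
obs 5: x=0 → posterior Gamma(12, 15)
obs 6: x=4 → posterior Gamma(16, 16)
obs 7: x=4 → posterior Gamma(20, 17)
obs 8: x=0 → posterior Gamma(20, 18)
obs 9: x=0 → posterior Gamma(20, 19)
obs 10: x=5 → posterior Gamma(25, 20)
obs 11: x=6 → posterior Gamma(31, 21)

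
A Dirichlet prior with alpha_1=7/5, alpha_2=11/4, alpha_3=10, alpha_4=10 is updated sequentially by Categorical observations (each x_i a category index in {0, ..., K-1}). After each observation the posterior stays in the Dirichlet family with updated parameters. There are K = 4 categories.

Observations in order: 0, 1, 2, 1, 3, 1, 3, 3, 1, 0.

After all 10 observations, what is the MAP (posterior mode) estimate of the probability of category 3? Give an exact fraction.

80/201

obs 1: x=0 → posterior Dirichlet(12/5, 11/4, 10, 10)
obs 2: x=1 → posterior Dirichlet(12/5, 15/4, 10, 10)
obs 3: x=2 → posterior Dirichlet(12/5, 15/4, 11, 10)
obs 4: x=1 → posterior Dirichlet(12/5, 19/4, 11, 10)
obs 5: x=3 → posterior Dirichlet(12/5, 19/4, 11, 11)
obs 6: x=1 → posterior Dirichlet(12/5, 23/4, 11, 11)
obs 7: x=3 → posterior Dirichlet(12/5, 23/4, 11, 12)
obs 8: x=3 → posterior Dirichlet(12/5, 23/4, 11, 13)
obs 9: x=1 → posterior Dirichlet(12/5, 27/4, 11, 13)
obs 10: x=0 → posterior Dirichlet(17/5, 27/4, 11, 13)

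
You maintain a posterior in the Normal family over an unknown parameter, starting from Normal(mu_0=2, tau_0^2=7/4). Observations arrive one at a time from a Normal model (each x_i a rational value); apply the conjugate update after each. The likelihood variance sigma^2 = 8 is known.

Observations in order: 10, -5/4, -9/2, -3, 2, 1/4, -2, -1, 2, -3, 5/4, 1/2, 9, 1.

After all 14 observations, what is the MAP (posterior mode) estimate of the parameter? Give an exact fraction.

obs 1: x=10 → posterior Normal(134/39, 56/39)
obs 2: x=-5/4 → posterior Normal(501/184, 28/23)
obs 3: x=-9/2 → posterior Normal(375/212, 56/53)
obs 4: x=-3 → posterior Normal(97/80, 14/15)
obs 5: x=2 → posterior Normal(347/268, 56/67)
obs 6: x=1/4 → posterior Normal(177/148, 28/37)
obs 7: x=-2 → posterior Normal(149/162, 56/81)
obs 8: x=-1 → posterior Normal(135/176, 7/11)
obs 9: x=2 → posterior Normal(163/190, 56/95)
obs 10: x=-3 → posterior Normal(121/204, 28/51)
obs 11: x=5/4 → posterior Normal(277/436, 56/109)
obs 12: x=1/2 → posterior Normal(291/464, 14/29)
obs 13: x=9 → posterior Normal(181/164, 56/123)
obs 14: x=1 → posterior Normal(571/520, 28/65)

571/520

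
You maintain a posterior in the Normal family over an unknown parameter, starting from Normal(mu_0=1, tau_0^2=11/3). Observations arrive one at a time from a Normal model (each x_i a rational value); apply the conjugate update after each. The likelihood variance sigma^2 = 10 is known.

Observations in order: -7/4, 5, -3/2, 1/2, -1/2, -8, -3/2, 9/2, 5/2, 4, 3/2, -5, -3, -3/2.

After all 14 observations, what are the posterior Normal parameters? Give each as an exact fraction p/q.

mu_0=-89/736, tau_0^2=55/92

obs 1: x=-7/4 → posterior Normal(43/164, 110/41)
obs 2: x=5 → posterior Normal(263/208, 55/26)
obs 3: x=-3/2 → posterior Normal(197/252, 110/63)
obs 4: x=1/2 → posterior Normal(219/296, 55/37)
obs 5: x=-1/2 → posterior Normal(197/340, 22/17)
obs 6: x=-8 → posterior Normal(-155/384, 55/48)
obs 7: x=-3/2 → posterior Normal(-221/428, 110/107)
obs 8: x=9/2 → posterior Normal(-23/472, 55/59)
obs 9: x=5/2 → posterior Normal(29/172, 110/129)
obs 10: x=4 → posterior Normal(263/560, 11/14)
obs 11: x=3/2 → posterior Normal(329/604, 110/151)
obs 12: x=-5 → posterior Normal(109/648, 55/81)
obs 13: x=-3 → posterior Normal(-23/692, 110/173)
obs 14: x=-3/2 → posterior Normal(-89/736, 55/92)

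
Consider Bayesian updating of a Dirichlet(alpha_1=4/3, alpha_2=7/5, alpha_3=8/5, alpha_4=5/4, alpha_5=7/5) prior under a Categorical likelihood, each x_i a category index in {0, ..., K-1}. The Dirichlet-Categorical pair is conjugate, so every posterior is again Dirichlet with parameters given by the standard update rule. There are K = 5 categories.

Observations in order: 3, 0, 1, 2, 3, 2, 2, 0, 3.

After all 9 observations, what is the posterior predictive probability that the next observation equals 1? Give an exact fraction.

144/959

obs 1: x=3 → posterior Dirichlet(4/3, 7/5, 8/5, 9/4, 7/5)
obs 2: x=0 → posterior Dirichlet(7/3, 7/5, 8/5, 9/4, 7/5)
obs 3: x=1 → posterior Dirichlet(7/3, 12/5, 8/5, 9/4, 7/5)
obs 4: x=2 → posterior Dirichlet(7/3, 12/5, 13/5, 9/4, 7/5)
obs 5: x=3 → posterior Dirichlet(7/3, 12/5, 13/5, 13/4, 7/5)
obs 6: x=2 → posterior Dirichlet(7/3, 12/5, 18/5, 13/4, 7/5)
obs 7: x=2 → posterior Dirichlet(7/3, 12/5, 23/5, 13/4, 7/5)
obs 8: x=0 → posterior Dirichlet(10/3, 12/5, 23/5, 13/4, 7/5)
obs 9: x=3 → posterior Dirichlet(10/3, 12/5, 23/5, 17/4, 7/5)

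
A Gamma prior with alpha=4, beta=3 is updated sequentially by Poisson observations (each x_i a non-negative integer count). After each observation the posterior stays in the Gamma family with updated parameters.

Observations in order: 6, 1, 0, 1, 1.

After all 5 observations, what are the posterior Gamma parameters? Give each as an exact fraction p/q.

obs 1: x=6 → posterior Gamma(10, 4)
obs 2: x=1 → posterior Gamma(11, 5)
obs 3: x=0 → posterior Gamma(11, 6)
obs 4: x=1 → posterior Gamma(12, 7)
obs 5: x=1 → posterior Gamma(13, 8)

alpha=13, beta=8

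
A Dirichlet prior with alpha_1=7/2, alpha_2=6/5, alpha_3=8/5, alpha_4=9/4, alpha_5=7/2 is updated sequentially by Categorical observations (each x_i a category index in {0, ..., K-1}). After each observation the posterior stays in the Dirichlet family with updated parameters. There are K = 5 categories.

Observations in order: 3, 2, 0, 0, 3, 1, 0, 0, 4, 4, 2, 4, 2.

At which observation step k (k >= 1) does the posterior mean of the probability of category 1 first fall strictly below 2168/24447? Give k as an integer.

k = 2

obs 1: x=3 → posterior Dirichlet(7/2, 6/5, 8/5, 13/4, 7/2)
obs 2: x=2 → posterior Dirichlet(7/2, 6/5, 13/5, 13/4, 7/2)
obs 3: x=0 → posterior Dirichlet(9/2, 6/5, 13/5, 13/4, 7/2)
obs 4: x=0 → posterior Dirichlet(11/2, 6/5, 13/5, 13/4, 7/2)
obs 5: x=3 → posterior Dirichlet(11/2, 6/5, 13/5, 17/4, 7/2)
obs 6: x=1 → posterior Dirichlet(11/2, 11/5, 13/5, 17/4, 7/2)
obs 7: x=0 → posterior Dirichlet(13/2, 11/5, 13/5, 17/4, 7/2)
obs 8: x=0 → posterior Dirichlet(15/2, 11/5, 13/5, 17/4, 7/2)
obs 9: x=4 → posterior Dirichlet(15/2, 11/5, 13/5, 17/4, 9/2)
obs 10: x=4 → posterior Dirichlet(15/2, 11/5, 13/5, 17/4, 11/2)
obs 11: x=2 → posterior Dirichlet(15/2, 11/5, 18/5, 17/4, 11/2)
obs 12: x=4 → posterior Dirichlet(15/2, 11/5, 18/5, 17/4, 13/2)
obs 13: x=2 → posterior Dirichlet(15/2, 11/5, 23/5, 17/4, 13/2)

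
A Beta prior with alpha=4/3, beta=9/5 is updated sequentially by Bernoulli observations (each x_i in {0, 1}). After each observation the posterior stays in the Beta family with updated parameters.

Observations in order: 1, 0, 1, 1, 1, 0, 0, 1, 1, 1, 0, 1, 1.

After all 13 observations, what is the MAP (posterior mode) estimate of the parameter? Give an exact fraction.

obs 1: x=1 → posterior Beta(7/3, 9/5)
obs 2: x=0 → posterior Beta(7/3, 14/5)
obs 3: x=1 → posterior Beta(10/3, 14/5)
obs 4: x=1 → posterior Beta(13/3, 14/5)
obs 5: x=1 → posterior Beta(16/3, 14/5)
obs 6: x=0 → posterior Beta(16/3, 19/5)
obs 7: x=0 → posterior Beta(16/3, 24/5)
obs 8: x=1 → posterior Beta(19/3, 24/5)
obs 9: x=1 → posterior Beta(22/3, 24/5)
obs 10: x=1 → posterior Beta(25/3, 24/5)
obs 11: x=0 → posterior Beta(25/3, 29/5)
obs 12: x=1 → posterior Beta(28/3, 29/5)
obs 13: x=1 → posterior Beta(31/3, 29/5)

35/53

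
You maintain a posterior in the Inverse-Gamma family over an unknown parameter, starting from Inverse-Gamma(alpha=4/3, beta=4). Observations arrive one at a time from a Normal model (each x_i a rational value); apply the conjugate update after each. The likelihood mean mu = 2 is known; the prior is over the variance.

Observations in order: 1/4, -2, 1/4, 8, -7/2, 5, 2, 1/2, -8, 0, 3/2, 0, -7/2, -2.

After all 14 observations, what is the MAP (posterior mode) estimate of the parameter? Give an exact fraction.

obs 1: x=1/4 → posterior Inverse-Gamma(11/6, 177/32)
obs 2: x=-2 → posterior Inverse-Gamma(7/3, 433/32)
obs 3: x=1/4 → posterior Inverse-Gamma(17/6, 241/16)
obs 4: x=8 → posterior Inverse-Gamma(10/3, 529/16)
obs 5: x=-7/2 → posterior Inverse-Gamma(23/6, 771/16)
obs 6: x=5 → posterior Inverse-Gamma(13/3, 843/16)
obs 7: x=2 → posterior Inverse-Gamma(29/6, 843/16)
obs 8: x=1/2 → posterior Inverse-Gamma(16/3, 861/16)
obs 9: x=-8 → posterior Inverse-Gamma(35/6, 1661/16)
obs 10: x=0 → posterior Inverse-Gamma(19/3, 1693/16)
obs 11: x=3/2 → posterior Inverse-Gamma(41/6, 1695/16)
obs 12: x=0 → posterior Inverse-Gamma(22/3, 1727/16)
obs 13: x=-7/2 → posterior Inverse-Gamma(47/6, 1969/16)
obs 14: x=-2 → posterior Inverse-Gamma(25/3, 2097/16)

6291/448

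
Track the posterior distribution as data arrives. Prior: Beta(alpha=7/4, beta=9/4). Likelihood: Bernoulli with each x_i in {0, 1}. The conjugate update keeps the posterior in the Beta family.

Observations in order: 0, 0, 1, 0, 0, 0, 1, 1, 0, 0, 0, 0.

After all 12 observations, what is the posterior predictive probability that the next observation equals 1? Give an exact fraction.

19/64

obs 1: x=0 → posterior Beta(7/4, 13/4)
obs 2: x=0 → posterior Beta(7/4, 17/4)
obs 3: x=1 → posterior Beta(11/4, 17/4)
obs 4: x=0 → posterior Beta(11/4, 21/4)
obs 5: x=0 → posterior Beta(11/4, 25/4)
obs 6: x=0 → posterior Beta(11/4, 29/4)
obs 7: x=1 → posterior Beta(15/4, 29/4)
obs 8: x=1 → posterior Beta(19/4, 29/4)
obs 9: x=0 → posterior Beta(19/4, 33/4)
obs 10: x=0 → posterior Beta(19/4, 37/4)
obs 11: x=0 → posterior Beta(19/4, 41/4)
obs 12: x=0 → posterior Beta(19/4, 45/4)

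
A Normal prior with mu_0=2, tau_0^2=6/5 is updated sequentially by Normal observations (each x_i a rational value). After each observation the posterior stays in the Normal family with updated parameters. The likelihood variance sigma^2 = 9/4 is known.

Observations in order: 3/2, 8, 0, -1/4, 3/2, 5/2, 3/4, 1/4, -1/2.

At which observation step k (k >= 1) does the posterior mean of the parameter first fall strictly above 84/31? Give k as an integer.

obs 1: x=3/2 → posterior Normal(42/23, 18/23)
obs 2: x=8 → posterior Normal(106/31, 18/31)
obs 3: x=0 → posterior Normal(106/39, 6/13)
obs 4: x=-1/4 → posterior Normal(104/47, 18/47)
obs 5: x=3/2 → posterior Normal(116/55, 18/55)
obs 6: x=5/2 → posterior Normal(136/63, 2/7)
obs 7: x=3/4 → posterior Normal(2, 18/71)
obs 8: x=1/4 → posterior Normal(144/79, 18/79)
obs 9: x=-1/2 → posterior Normal(140/87, 6/29)

k = 2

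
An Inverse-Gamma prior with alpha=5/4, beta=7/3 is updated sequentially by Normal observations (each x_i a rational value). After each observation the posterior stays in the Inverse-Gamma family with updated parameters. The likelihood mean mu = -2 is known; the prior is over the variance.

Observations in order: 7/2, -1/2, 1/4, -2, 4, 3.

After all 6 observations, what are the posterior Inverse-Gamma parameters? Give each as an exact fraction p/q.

obs 1: x=7/2 → posterior Inverse-Gamma(7/4, 419/24)
obs 2: x=-1/2 → posterior Inverse-Gamma(9/4, 223/12)
obs 3: x=1/4 → posterior Inverse-Gamma(11/4, 2027/96)
obs 4: x=-2 → posterior Inverse-Gamma(13/4, 2027/96)
obs 5: x=4 → posterior Inverse-Gamma(15/4, 3755/96)
obs 6: x=3 → posterior Inverse-Gamma(17/4, 4955/96)

alpha=17/4, beta=4955/96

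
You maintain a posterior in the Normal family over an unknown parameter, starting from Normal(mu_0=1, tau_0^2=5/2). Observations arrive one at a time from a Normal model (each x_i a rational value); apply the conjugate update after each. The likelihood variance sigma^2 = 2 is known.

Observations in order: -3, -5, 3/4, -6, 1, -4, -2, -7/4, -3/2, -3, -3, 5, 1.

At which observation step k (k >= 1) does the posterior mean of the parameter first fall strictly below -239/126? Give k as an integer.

k = 2

obs 1: x=-3 → posterior Normal(-11/9, 10/9)
obs 2: x=-5 → posterior Normal(-18/7, 5/7)
obs 3: x=3/4 → posterior Normal(-129/76, 10/19)
obs 4: x=-6 → posterior Normal(-83/32, 5/12)
obs 5: x=1 → posterior Normal(-229/116, 10/29)
obs 6: x=-4 → posterior Normal(-309/136, 5/17)
obs 7: x=-2 → posterior Normal(-349/156, 10/39)
obs 8: x=-7/4 → posterior Normal(-24/11, 5/22)
obs 9: x=-3/2 → posterior Normal(-207/98, 10/49)
obs 10: x=-3 → posterior Normal(-79/36, 5/27)
obs 11: x=-3 → posterior Normal(-267/118, 10/59)
obs 12: x=5 → posterior Normal(-217/128, 5/32)
obs 13: x=1 → posterior Normal(-3/2, 10/69)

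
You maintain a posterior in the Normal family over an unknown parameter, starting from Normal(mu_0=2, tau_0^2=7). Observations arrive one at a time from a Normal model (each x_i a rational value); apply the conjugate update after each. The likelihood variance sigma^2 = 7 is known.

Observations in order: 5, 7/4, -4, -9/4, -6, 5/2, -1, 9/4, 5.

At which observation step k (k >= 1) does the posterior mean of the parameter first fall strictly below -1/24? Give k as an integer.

obs 1: x=5 → posterior Normal(7/2, 7/2)
obs 2: x=7/4 → posterior Normal(35/12, 7/3)
obs 3: x=-4 → posterior Normal(19/16, 7/4)
obs 4: x=-9/4 → posterior Normal(1/2, 7/5)
obs 5: x=-6 → posterior Normal(-7/12, 7/6)
obs 6: x=5/2 → posterior Normal(-1/7, 1)
obs 7: x=-1 → posterior Normal(-1/4, 7/8)
obs 8: x=9/4 → posterior Normal(1/36, 7/9)
obs 9: x=5 → posterior Normal(21/40, 7/10)

k = 5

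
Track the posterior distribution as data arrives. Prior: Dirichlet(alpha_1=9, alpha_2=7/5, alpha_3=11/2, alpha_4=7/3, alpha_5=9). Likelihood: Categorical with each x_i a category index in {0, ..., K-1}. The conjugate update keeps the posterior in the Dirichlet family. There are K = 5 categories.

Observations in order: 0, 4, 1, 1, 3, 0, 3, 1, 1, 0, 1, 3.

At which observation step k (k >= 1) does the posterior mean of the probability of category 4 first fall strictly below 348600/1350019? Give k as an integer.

k = 12

obs 1: x=0 → posterior Dirichlet(10, 7/5, 11/2, 7/3, 9)
obs 2: x=4 → posterior Dirichlet(10, 7/5, 11/2, 7/3, 10)
obs 3: x=1 → posterior Dirichlet(10, 12/5, 11/2, 7/3, 10)
obs 4: x=1 → posterior Dirichlet(10, 17/5, 11/2, 7/3, 10)
obs 5: x=3 → posterior Dirichlet(10, 17/5, 11/2, 10/3, 10)
obs 6: x=0 → posterior Dirichlet(11, 17/5, 11/2, 10/3, 10)
obs 7: x=3 → posterior Dirichlet(11, 17/5, 11/2, 13/3, 10)
obs 8: x=1 → posterior Dirichlet(11, 22/5, 11/2, 13/3, 10)
obs 9: x=1 → posterior Dirichlet(11, 27/5, 11/2, 13/3, 10)
obs 10: x=0 → posterior Dirichlet(12, 27/5, 11/2, 13/3, 10)
obs 11: x=1 → posterior Dirichlet(12, 32/5, 11/2, 13/3, 10)
obs 12: x=3 → posterior Dirichlet(12, 32/5, 11/2, 16/3, 10)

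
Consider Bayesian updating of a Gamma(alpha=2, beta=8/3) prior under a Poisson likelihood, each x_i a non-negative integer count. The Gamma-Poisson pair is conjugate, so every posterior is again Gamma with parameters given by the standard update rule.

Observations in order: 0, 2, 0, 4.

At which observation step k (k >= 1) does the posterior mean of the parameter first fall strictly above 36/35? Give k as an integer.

obs 1: x=0 → posterior Gamma(2, 11/3)
obs 2: x=2 → posterior Gamma(4, 14/3)
obs 3: x=0 → posterior Gamma(4, 17/3)
obs 4: x=4 → posterior Gamma(8, 20/3)

k = 4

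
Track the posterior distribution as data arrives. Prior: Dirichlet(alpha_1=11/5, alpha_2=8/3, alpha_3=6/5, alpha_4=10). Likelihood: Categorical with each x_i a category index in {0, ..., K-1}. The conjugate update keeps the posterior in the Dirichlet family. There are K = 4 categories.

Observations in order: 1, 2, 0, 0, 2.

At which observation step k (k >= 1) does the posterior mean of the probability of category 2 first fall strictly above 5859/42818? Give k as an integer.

k = 5

obs 1: x=1 → posterior Dirichlet(11/5, 11/3, 6/5, 10)
obs 2: x=2 → posterior Dirichlet(11/5, 11/3, 11/5, 10)
obs 3: x=0 → posterior Dirichlet(16/5, 11/3, 11/5, 10)
obs 4: x=0 → posterior Dirichlet(21/5, 11/3, 11/5, 10)
obs 5: x=2 → posterior Dirichlet(21/5, 11/3, 16/5, 10)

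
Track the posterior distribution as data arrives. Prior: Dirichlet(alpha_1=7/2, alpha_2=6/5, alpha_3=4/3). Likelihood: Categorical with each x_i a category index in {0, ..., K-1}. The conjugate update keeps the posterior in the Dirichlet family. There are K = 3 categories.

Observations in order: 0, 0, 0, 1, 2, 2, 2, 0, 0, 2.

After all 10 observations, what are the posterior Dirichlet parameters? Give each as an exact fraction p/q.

obs 1: x=0 → posterior Dirichlet(9/2, 6/5, 4/3)
obs 2: x=0 → posterior Dirichlet(11/2, 6/5, 4/3)
obs 3: x=0 → posterior Dirichlet(13/2, 6/5, 4/3)
obs 4: x=1 → posterior Dirichlet(13/2, 11/5, 4/3)
obs 5: x=2 → posterior Dirichlet(13/2, 11/5, 7/3)
obs 6: x=2 → posterior Dirichlet(13/2, 11/5, 10/3)
obs 7: x=2 → posterior Dirichlet(13/2, 11/5, 13/3)
obs 8: x=0 → posterior Dirichlet(15/2, 11/5, 13/3)
obs 9: x=0 → posterior Dirichlet(17/2, 11/5, 13/3)
obs 10: x=2 → posterior Dirichlet(17/2, 11/5, 16/3)

alpha_1=17/2, alpha_2=11/5, alpha_3=16/3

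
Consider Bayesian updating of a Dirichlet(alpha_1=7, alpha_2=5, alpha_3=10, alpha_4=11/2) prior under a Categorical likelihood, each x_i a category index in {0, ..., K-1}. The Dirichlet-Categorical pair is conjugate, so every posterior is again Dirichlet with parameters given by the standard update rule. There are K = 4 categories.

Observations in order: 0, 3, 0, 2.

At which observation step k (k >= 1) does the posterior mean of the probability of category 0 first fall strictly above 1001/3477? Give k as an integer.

k = 3

obs 1: x=0 → posterior Dirichlet(8, 5, 10, 11/2)
obs 2: x=3 → posterior Dirichlet(8, 5, 10, 13/2)
obs 3: x=0 → posterior Dirichlet(9, 5, 10, 13/2)
obs 4: x=2 → posterior Dirichlet(9, 5, 11, 13/2)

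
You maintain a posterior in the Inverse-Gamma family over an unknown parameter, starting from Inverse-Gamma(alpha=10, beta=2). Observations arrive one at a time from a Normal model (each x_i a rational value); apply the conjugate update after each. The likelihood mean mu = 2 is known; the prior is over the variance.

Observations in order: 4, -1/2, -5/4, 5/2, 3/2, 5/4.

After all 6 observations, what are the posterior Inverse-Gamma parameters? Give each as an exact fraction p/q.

alpha=13, beta=207/16

obs 1: x=4 → posterior Inverse-Gamma(21/2, 4)
obs 2: x=-1/2 → posterior Inverse-Gamma(11, 57/8)
obs 3: x=-5/4 → posterior Inverse-Gamma(23/2, 397/32)
obs 4: x=5/2 → posterior Inverse-Gamma(12, 401/32)
obs 5: x=3/2 → posterior Inverse-Gamma(25/2, 405/32)
obs 6: x=5/4 → posterior Inverse-Gamma(13, 207/16)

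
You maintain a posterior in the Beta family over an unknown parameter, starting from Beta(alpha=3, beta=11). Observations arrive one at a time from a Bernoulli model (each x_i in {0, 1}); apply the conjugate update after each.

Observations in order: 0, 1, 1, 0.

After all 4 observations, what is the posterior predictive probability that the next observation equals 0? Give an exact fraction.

13/18

obs 1: x=0 → posterior Beta(3, 12)
obs 2: x=1 → posterior Beta(4, 12)
obs 3: x=1 → posterior Beta(5, 12)
obs 4: x=0 → posterior Beta(5, 13)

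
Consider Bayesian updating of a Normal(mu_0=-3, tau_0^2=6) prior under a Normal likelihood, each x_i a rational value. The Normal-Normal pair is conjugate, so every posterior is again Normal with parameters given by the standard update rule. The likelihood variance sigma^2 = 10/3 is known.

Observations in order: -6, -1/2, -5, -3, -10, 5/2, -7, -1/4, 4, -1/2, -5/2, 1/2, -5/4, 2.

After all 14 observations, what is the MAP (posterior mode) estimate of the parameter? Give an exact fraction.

-258/131

obs 1: x=-6 → posterior Normal(-69/14, 15/7)
obs 2: x=-1/2 → posterior Normal(-147/46, 30/23)
obs 3: x=-5 → posterior Normal(-237/64, 15/16)
obs 4: x=-3 → posterior Normal(-291/82, 30/41)
obs 5: x=-10 → posterior Normal(-471/100, 3/5)
obs 6: x=5/2 → posterior Normal(-213/59, 30/59)
obs 7: x=-7 → posterior Normal(-69/17, 15/34)
obs 8: x=-1/4 → posterior Normal(-159/44, 30/77)
obs 9: x=4 → posterior Normal(-969/344, 15/43)
obs 10: x=-1/2 → posterior Normal(-987/380, 6/19)
obs 11: x=-5/2 → posterior Normal(-1077/416, 15/52)
obs 12: x=1/2 → posterior Normal(-1059/452, 30/113)
obs 13: x=-5/4 → posterior Normal(-138/61, 15/61)
obs 14: x=2 → posterior Normal(-258/131, 30/131)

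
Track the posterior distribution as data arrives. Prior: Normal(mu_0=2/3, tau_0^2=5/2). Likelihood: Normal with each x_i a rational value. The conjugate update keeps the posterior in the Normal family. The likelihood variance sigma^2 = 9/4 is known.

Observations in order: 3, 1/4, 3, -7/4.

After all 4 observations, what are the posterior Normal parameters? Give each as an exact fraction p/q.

obs 1: x=3 → posterior Normal(36/19, 45/38)
obs 2: x=1/4 → posterior Normal(77/58, 45/58)
obs 3: x=3 → posterior Normal(137/78, 15/26)
obs 4: x=-7/4 → posterior Normal(51/49, 45/98)

mu_0=51/49, tau_0^2=45/98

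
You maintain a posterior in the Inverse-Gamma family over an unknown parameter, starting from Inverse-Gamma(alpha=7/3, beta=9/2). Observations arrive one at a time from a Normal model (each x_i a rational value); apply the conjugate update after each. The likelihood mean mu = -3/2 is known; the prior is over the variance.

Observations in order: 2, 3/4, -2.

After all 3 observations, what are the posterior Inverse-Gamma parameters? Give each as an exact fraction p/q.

obs 1: x=2 → posterior Inverse-Gamma(17/6, 85/8)
obs 2: x=3/4 → posterior Inverse-Gamma(10/3, 421/32)
obs 3: x=-2 → posterior Inverse-Gamma(23/6, 425/32)

alpha=23/6, beta=425/32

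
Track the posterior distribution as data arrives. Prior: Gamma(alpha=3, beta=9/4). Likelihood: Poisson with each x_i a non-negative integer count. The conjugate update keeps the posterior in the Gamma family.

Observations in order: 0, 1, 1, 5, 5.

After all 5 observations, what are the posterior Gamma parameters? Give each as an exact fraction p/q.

alpha=15, beta=29/4

obs 1: x=0 → posterior Gamma(3, 13/4)
obs 2: x=1 → posterior Gamma(4, 17/4)
obs 3: x=1 → posterior Gamma(5, 21/4)
obs 4: x=5 → posterior Gamma(10, 25/4)
obs 5: x=5 → posterior Gamma(15, 29/4)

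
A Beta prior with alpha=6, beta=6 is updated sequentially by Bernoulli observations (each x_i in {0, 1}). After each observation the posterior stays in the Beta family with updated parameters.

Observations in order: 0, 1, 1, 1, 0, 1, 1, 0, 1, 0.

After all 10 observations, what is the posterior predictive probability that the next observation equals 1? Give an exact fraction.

6/11

obs 1: x=0 → posterior Beta(6, 7)
obs 2: x=1 → posterior Beta(7, 7)
obs 3: x=1 → posterior Beta(8, 7)
obs 4: x=1 → posterior Beta(9, 7)
obs 5: x=0 → posterior Beta(9, 8)
obs 6: x=1 → posterior Beta(10, 8)
obs 7: x=1 → posterior Beta(11, 8)
obs 8: x=0 → posterior Beta(11, 9)
obs 9: x=1 → posterior Beta(12, 9)
obs 10: x=0 → posterior Beta(12, 10)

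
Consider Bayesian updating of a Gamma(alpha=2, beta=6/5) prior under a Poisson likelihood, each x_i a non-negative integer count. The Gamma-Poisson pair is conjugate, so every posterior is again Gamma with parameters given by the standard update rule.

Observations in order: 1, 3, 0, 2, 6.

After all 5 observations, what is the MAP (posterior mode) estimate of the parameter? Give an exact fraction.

65/31

obs 1: x=1 → posterior Gamma(3, 11/5)
obs 2: x=3 → posterior Gamma(6, 16/5)
obs 3: x=0 → posterior Gamma(6, 21/5)
obs 4: x=2 → posterior Gamma(8, 26/5)
obs 5: x=6 → posterior Gamma(14, 31/5)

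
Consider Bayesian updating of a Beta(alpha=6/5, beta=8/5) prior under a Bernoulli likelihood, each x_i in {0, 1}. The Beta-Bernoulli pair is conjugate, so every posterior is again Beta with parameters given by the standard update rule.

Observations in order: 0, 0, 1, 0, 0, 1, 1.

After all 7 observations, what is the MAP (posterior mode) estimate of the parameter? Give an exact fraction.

16/39

obs 1: x=0 → posterior Beta(6/5, 13/5)
obs 2: x=0 → posterior Beta(6/5, 18/5)
obs 3: x=1 → posterior Beta(11/5, 18/5)
obs 4: x=0 → posterior Beta(11/5, 23/5)
obs 5: x=0 → posterior Beta(11/5, 28/5)
obs 6: x=1 → posterior Beta(16/5, 28/5)
obs 7: x=1 → posterior Beta(21/5, 28/5)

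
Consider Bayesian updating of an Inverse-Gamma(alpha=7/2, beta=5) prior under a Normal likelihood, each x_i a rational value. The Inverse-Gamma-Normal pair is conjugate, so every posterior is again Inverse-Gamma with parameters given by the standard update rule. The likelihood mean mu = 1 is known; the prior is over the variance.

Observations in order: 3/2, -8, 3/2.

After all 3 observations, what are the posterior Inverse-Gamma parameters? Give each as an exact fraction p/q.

alpha=5, beta=183/4

obs 1: x=3/2 → posterior Inverse-Gamma(4, 41/8)
obs 2: x=-8 → posterior Inverse-Gamma(9/2, 365/8)
obs 3: x=3/2 → posterior Inverse-Gamma(5, 183/4)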